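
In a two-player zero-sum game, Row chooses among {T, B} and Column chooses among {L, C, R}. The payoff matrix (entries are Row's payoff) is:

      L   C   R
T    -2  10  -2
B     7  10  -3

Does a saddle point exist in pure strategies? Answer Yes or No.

Row minima: T → -2, B → -3; maximin = -2.
Column maxima: L → 7, C → 10, R → -2; minimax = -2.
maximin = minimax = -2, so a saddle point exists.

Yes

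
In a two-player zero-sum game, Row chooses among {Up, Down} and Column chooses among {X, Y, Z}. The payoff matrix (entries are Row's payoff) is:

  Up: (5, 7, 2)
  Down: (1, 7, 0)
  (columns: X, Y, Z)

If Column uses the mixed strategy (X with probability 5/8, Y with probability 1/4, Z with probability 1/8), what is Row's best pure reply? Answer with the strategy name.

Expected payoff of Up: (5/8)·5 + (1/4)·7 + (1/8)·2 = 41/8.
Expected payoff of Down: (5/8)·1 + (1/4)·7 + (1/8)·0 = 19/8.
The largest is 41/8, so Row's best response is Up.

Up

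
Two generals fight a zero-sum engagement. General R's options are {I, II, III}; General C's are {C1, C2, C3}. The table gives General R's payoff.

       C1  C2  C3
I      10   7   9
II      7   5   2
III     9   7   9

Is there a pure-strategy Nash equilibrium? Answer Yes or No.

Row minima: I → 7, II → 2, III → 7; maximin = 7.
Column maxima: C1 → 10, C2 → 7, C3 → 9; minimax = 7.
maximin = minimax = 7, so a saddle point exists.

Yes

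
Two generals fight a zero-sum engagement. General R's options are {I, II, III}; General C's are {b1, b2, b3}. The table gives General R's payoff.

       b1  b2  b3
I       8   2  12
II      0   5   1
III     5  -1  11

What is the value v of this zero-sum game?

Row minima: I → 2, II → 0, III → -1; maximin = 2.
Column maxima: b1 → 8, b2 → 5, b3 → 12; minimax = 5.
2 ≠ 5, so there is no saddle point; optimal play is mixed.
III is strictly dominated by I, so General R never plays it.
b3 is strictly dominated by b1 (it gives General R strictly more in every row), so General C never plays it.
On the remaining 2×2 (I, II vs b1, b2):
Let General R play I with probability p. Expected payoff against b1: 8p + 0(1−p) = 8p; against b2: 2p + 5(1−p) = −3p + 5.
Setting these equal: 8p = −3p + 5 ⇒ 11p = 5 ⇒ p = 5/11, and the value is (8)·(5/11) = 40/11.
For General C: with q = P(b1), equating I's and II's payoffs gives 6q + 2 = −5q + 5 ⇒ q = 3/11.

40/11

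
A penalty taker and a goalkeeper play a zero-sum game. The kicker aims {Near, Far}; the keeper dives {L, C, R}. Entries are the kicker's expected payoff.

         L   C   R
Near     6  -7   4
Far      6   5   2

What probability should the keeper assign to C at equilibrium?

1/7

Row minima: Near → -7, Far → 2; maximin = 2.
Column maxima: L → 6, C → 5, R → 4; minimax = 4.
2 ≠ 4, so there is no saddle point; optimal play is mixed.
L is strictly dominated by C (it gives the kicker strictly more in every row), so the keeper never plays it.
On the remaining 2×2 (Near, Far vs C, R):
Let the kicker play Near with probability p. Expected payoff against C: (-7)p + 5(1−p) = −12p + 5; against R: 4p + 2(1−p) = 2p + 2.
Setting these equal: −12p + 5 = 2p + 2 ⇒ −14p = -3 ⇒ p = 3/14, and the value is (-12)·(3/14) + 5 = 17/7.
For the keeper: with q = P(C), equating Near's and Far's payoffs gives −11q + 4 = 3q + 2 ⇒ q = 1/7.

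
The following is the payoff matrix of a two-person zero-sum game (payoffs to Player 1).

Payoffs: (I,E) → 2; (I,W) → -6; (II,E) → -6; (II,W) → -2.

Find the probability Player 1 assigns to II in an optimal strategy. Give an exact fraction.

Row minima: I → -6, II → -6; maximin = -6.
Column maxima: E → 2, W → -2; minimax = -2.
-6 ≠ -2, so there is no saddle point; optimal play is mixed.
Let Player 1 play I with probability p. Expected payoff against E: 2p + (-6)(1−p) = 8p − 6; against W: (-6)p + (-2)(1−p) = −4p − 2.
Setting these equal: 8p − 6 = −4p − 2 ⇒ 12p = 4 ⇒ p = 1/3, and the value is (8)·(1/3) − 6 = -10/3.
For Player 2: with q = P(E), equating I's and II's payoffs gives 8q − 6 = −4q − 2 ⇒ q = 1/3.

2/3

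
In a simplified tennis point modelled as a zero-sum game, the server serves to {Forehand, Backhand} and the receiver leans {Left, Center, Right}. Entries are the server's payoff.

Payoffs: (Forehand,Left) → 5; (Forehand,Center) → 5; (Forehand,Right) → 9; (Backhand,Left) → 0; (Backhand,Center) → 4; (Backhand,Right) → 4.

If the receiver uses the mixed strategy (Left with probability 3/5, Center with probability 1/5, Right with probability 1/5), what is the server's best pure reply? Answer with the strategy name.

Expected payoff of Forehand: (3/5)·5 + (1/5)·5 + (1/5)·9 = 29/5.
Expected payoff of Backhand: (3/5)·0 + (1/5)·4 + (1/5)·4 = 8/5.
The largest is 29/5, so the server's best response is Forehand.

Forehand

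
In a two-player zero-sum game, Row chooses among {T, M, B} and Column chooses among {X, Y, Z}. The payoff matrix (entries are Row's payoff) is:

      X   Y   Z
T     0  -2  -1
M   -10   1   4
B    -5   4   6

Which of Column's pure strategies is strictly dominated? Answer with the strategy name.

Z

Y holds Row's payoff strictly below Z in every row: -2 < -1, 1 < 4, 4 < 6.
So Z is strictly dominated for Column.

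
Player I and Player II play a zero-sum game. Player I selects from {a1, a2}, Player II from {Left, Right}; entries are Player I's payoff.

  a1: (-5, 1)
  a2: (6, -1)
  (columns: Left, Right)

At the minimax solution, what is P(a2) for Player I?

6/13

Row minima: a1 → -5, a2 → -1; maximin = -1.
Column maxima: Left → 6, Right → 1; minimax = 1.
-1 ≠ 1, so there is no saddle point; optimal play is mixed.
Let Player I play a1 with probability p. Expected payoff against Left: (-5)p + 6(1−p) = −11p + 6; against Right: 1p + (-1)(1−p) = 2p − 1.
Setting these equal: −11p + 6 = 2p − 1 ⇒ −13p = -7 ⇒ p = 7/13, and the value is (-11)·(7/13) + 6 = 1/13.
For Player II: with q = P(Left), equating a1's and a2's payoffs gives −6q + 1 = 7q − 1 ⇒ q = 2/13.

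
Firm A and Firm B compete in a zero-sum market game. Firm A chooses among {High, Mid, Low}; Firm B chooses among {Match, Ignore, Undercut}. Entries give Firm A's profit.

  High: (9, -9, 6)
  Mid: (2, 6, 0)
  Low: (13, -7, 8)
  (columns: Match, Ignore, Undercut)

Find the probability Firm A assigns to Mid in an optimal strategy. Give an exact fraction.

Row minima: High → -9, Mid → 0, Low → -7; maximin = 0.
Column maxima: Match → 13, Ignore → 6, Undercut → 8; minimax = 6.
0 ≠ 6, so there is no saddle point; optimal play is mixed.
High is strictly dominated by Low, so Firm A never plays it.
Match is strictly dominated by Undercut (it gives Firm A strictly more in every row), so Firm B never plays it.
On the remaining 2×2 (Mid, Low vs Ignore, Undercut):
Let Firm A play Mid with probability p. Expected payoff against Ignore: 6p + (-7)(1−p) = 13p − 7; against Undercut: 0p + 8(1−p) = −8p + 8.
Setting these equal: 13p − 7 = −8p + 8 ⇒ 21p = 15 ⇒ p = 5/7, and the value is (13)·(5/7) − 7 = 16/7.
For Firm B: with q = P(Ignore), equating Mid's and Low's payoffs gives 6q = −15q + 8 ⇒ q = 8/21.

5/7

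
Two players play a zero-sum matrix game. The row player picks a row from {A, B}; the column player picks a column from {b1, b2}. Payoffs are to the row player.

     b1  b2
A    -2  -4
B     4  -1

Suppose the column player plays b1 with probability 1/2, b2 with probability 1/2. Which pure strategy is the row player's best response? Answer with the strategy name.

Expected payoff of A: (1/2)·(-2) + (1/2)·(-4) = -3.
Expected payoff of B: (1/2)·4 + (1/2)·(-1) = 3/2.
The largest is 3/2, so the row player's best response is B.

B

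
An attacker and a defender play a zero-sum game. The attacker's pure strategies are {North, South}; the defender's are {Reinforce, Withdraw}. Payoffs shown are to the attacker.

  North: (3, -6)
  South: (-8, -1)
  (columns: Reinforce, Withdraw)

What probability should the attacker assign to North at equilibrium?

Row minima: North → -6, South → -8; maximin = -6.
Column maxima: Reinforce → 3, Withdraw → -1; minimax = -1.
-6 ≠ -1, so there is no saddle point; optimal play is mixed.
Let the attacker play North with probability p. Expected payoff against Reinforce: 3p + (-8)(1−p) = 11p − 8; against Withdraw: (-6)p + (-1)(1−p) = −5p − 1.
Setting these equal: 11p − 8 = −5p − 1 ⇒ 16p = 7 ⇒ p = 7/16, and the value is (11)·(7/16) − 8 = -51/16.
For the defender: with q = P(Reinforce), equating North's and South's payoffs gives 9q − 6 = −7q − 1 ⇒ q = 5/16.

7/16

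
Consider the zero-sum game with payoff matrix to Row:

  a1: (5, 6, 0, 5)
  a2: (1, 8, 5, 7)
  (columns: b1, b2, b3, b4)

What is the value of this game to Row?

25/9

Row minima: a1 → 0, a2 → 1; maximin = 1.
Column maxima: b1 → 5, b2 → 8, b3 → 5, b4 → 7; minimax = 5.
1 ≠ 5, so there is no saddle point; optimal play is mixed.
b2 is strictly dominated by b1 (it gives Row strictly more in every row), so Column never plays it.
b4 is strictly dominated by b3 (it gives Row strictly more in every row), so Column never plays it.
On the remaining 2×2 (a1, a2 vs b1, b3):
Let Row play a1 with probability p. Expected payoff against b1: 5p + 1(1−p) = 4p + 1; against b3: 0p + 5(1−p) = −5p + 5.
Setting these equal: 4p + 1 = −5p + 5 ⇒ 9p = 4 ⇒ p = 4/9, and the value is (4)·(4/9) + 1 = 25/9.
For Column: with q = P(b1), equating a1's and a2's payoffs gives 5q = −4q + 5 ⇒ q = 5/9.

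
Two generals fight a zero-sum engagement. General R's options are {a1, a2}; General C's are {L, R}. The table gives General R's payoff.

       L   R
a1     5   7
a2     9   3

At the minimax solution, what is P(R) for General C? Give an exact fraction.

Row minima: a1 → 5, a2 → 3; maximin = 5.
Column maxima: L → 9, R → 7; minimax = 7.
5 ≠ 7, so there is no saddle point; optimal play is mixed.
Let General R play a1 with probability p. Expected payoff against L: 5p + 9(1−p) = −4p + 9; against R: 7p + 3(1−p) = 4p + 3.
Setting these equal: −4p + 9 = 4p + 3 ⇒ −8p = -6 ⇒ p = 3/4, and the value is (-4)·(3/4) + 9 = 6.
For General C: with q = P(L), equating a1's and a2's payoffs gives −2q + 7 = 6q + 3 ⇒ q = 1/2.

1/2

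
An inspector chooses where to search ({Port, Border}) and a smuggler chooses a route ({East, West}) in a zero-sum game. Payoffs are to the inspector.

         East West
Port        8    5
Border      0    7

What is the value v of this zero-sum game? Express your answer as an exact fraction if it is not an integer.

28/5

Row minima: Port → 5, Border → 0; maximin = 5.
Column maxima: East → 8, West → 7; minimax = 7.
5 ≠ 7, so there is no saddle point; optimal play is mixed.
Let the inspector play Port with probability p. Expected payoff against East: 8p + 0(1−p) = 8p; against West: 5p + 7(1−p) = −2p + 7.
Setting these equal: 8p = −2p + 7 ⇒ 10p = 7 ⇒ p = 7/10, and the value is (8)·(7/10) = 28/5.
For the smuggler: with q = P(East), equating Port's and Border's payoffs gives 3q + 5 = −7q + 7 ⇒ q = 1/5.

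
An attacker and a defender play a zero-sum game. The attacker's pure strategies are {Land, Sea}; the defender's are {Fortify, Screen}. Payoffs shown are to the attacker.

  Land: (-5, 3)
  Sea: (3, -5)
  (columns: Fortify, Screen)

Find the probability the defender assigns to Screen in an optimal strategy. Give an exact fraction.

1/2

Row minima: Land → -5, Sea → -5; maximin = -5.
Column maxima: Fortify → 3, Screen → 3; minimax = 3.
-5 ≠ 3, so there is no saddle point; optimal play is mixed.
Let the attacker play Land with probability p. Expected payoff against Fortify: (-5)p + 3(1−p) = −8p + 3; against Screen: 3p + (-5)(1−p) = 8p − 5.
Setting these equal: −8p + 3 = 8p − 5 ⇒ −16p = -8 ⇒ p = 1/2, and the value is (-8)·(1/2) + 3 = -1.
For the defender: with q = P(Fortify), equating Land's and Sea's payoffs gives −8q + 3 = 8q − 5 ⇒ q = 1/2.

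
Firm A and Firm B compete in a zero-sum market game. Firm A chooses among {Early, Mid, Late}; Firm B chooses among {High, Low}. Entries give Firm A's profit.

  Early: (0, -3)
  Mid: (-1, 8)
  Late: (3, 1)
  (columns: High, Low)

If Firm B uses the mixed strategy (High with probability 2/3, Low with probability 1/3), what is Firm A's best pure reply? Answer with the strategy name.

Expected payoff of Early: (2/3)·0 + (1/3)·(-3) = -1.
Expected payoff of Mid: (2/3)·(-1) + (1/3)·8 = 2.
Expected payoff of Late: (2/3)·3 + (1/3)·1 = 7/3.
The largest is 7/3, so Firm A's best response is Late.

Late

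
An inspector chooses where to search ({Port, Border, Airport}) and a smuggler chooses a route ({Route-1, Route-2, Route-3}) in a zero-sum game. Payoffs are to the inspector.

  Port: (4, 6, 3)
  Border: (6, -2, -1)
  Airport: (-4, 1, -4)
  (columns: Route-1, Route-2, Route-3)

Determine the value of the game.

3

Row minima: Port → 3, Border → -2, Airport → -4; maximin = 3.
Column maxima: Route-1 → 6, Route-2 → 6, Route-3 → 3; minimax = 3.
Since maximin = minimax = 3, there is a saddle point and the value is 3.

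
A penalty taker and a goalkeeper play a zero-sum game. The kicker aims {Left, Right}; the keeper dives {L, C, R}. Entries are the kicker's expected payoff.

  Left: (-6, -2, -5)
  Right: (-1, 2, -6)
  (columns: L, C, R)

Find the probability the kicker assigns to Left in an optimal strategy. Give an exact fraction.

Row minima: Left → -6, Right → -6; maximin = -6.
Column maxima: L → -1, C → 2, R → -5; minimax = -5.
-6 ≠ -5, so there is no saddle point; optimal play is mixed.
C is strictly dominated by L (it gives the kicker strictly more in every row), so the keeper never plays it.
On the remaining 2×2 (Left, Right vs L, R):
Let the kicker play Left with probability p. Expected payoff against L: (-6)p + (-1)(1−p) = −5p − 1; against R: (-5)p + (-6)(1−p) = p − 6.
Setting these equal: −5p − 1 = p − 6 ⇒ −6p = -5 ⇒ p = 5/6, and the value is (-5)·(5/6) − 1 = -31/6.
For the keeper: with q = P(L), equating Left's and Right's payoffs gives −q − 5 = 5q − 6 ⇒ q = 1/6.

5/6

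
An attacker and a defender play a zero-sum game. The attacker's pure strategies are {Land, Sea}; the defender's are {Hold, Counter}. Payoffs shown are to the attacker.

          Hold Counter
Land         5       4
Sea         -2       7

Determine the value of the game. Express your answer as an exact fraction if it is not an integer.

43/10

Row minima: Land → 4, Sea → -2; maximin = 4.
Column maxima: Hold → 5, Counter → 7; minimax = 5.
4 ≠ 5, so there is no saddle point; optimal play is mixed.
Let the attacker play Land with probability p. Expected payoff against Hold: 5p + (-2)(1−p) = 7p − 2; against Counter: 4p + 7(1−p) = −3p + 7.
Setting these equal: 7p − 2 = −3p + 7 ⇒ 10p = 9 ⇒ p = 9/10, and the value is (7)·(9/10) − 2 = 43/10.
For the defender: with q = P(Hold), equating Land's and Sea's payoffs gives q + 4 = −9q + 7 ⇒ q = 3/10.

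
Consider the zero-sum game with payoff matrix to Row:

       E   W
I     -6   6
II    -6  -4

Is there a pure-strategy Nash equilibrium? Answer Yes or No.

Row minima: I → -6, II → -6; maximin = -6.
Column maxima: E → -6, W → 6; minimax = -6.
maximin = minimax = -6, so a saddle point exists.

Yes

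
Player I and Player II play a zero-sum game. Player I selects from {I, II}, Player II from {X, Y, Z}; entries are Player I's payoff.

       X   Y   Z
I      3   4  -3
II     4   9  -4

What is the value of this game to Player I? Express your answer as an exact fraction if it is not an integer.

-3

Row minima: I → -3, II → -4; maximin = -3.
Column maxima: X → 4, Y → 9, Z → -3; minimax = -3.
Since maximin = minimax = -3, there is a saddle point and the value is -3.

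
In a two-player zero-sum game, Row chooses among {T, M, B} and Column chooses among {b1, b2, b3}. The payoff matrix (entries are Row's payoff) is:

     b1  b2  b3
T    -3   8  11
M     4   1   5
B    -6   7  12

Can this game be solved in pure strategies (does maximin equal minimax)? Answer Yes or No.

Row minima: T → -3, M → 1, B → -6; maximin = 1.
Column maxima: b1 → 4, b2 → 8, b3 → 12; minimax = 4.
1 ≠ 4, so no pure-strategy equilibrium exists.

No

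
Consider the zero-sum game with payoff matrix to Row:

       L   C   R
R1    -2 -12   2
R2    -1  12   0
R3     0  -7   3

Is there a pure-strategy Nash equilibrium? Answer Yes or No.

Row minima: R1 → -12, R2 → -1, R3 → -7; maximin = -1.
Column maxima: L → 0, C → 12, R → 3; minimax = 0.
-1 ≠ 0, so no pure-strategy equilibrium exists.

No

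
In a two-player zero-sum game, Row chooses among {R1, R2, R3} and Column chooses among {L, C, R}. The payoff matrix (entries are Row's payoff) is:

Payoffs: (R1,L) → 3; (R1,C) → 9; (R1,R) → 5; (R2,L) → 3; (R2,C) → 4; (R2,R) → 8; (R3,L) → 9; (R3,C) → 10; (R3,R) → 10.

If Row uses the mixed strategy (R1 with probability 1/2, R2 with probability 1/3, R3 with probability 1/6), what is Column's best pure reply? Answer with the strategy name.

If Column plays L, Row's expected payoff is (1/2)·3 + (1/3)·3 + (1/6)·9 = 4.
If Column plays C, Row's expected payoff is (1/2)·9 + (1/3)·4 + (1/6)·10 = 15/2.
If Column plays R, Row's expected payoff is (1/2)·5 + (1/3)·8 + (1/6)·10 = 41/6.
Column minimizes Row's payoff; the smallest is 4, so the best response is L.

L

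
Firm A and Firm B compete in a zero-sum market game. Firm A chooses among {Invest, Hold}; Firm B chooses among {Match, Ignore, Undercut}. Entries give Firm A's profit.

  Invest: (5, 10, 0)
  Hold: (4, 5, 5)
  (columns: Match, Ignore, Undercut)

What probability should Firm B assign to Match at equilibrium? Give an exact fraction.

Row minima: Invest → 0, Hold → 4; maximin = 4.
Column maxima: Match → 5, Ignore → 10, Undercut → 5; minimax = 5.
4 ≠ 5, so there is no saddle point; optimal play is mixed.
Ignore is strictly dominated by Match (it gives Firm A strictly more in every row), so Firm B never plays it.
On the remaining 2×2 (Invest, Hold vs Match, Undercut):
Let Firm A play Invest with probability p. Expected payoff against Match: 5p + 4(1−p) = p + 4; against Undercut: 0p + 5(1−p) = −5p + 5.
Setting these equal: p + 4 = −5p + 5 ⇒ 6p = 1 ⇒ p = 1/6, and the value is (1)·(1/6) + 4 = 25/6.
For Firm B: with q = P(Match), equating Invest's and Hold's payoffs gives 5q = −q + 5 ⇒ q = 5/6.

5/6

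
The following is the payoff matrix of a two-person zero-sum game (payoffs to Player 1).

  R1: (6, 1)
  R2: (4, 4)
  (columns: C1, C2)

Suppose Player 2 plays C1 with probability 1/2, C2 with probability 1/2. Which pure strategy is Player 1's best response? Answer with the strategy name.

Expected payoff of R1: (1/2)·6 + (1/2)·1 = 7/2.
Expected payoff of R2: (1/2)·4 + (1/2)·4 = 4.
The largest is 4, so Player 1's best response is R2.

R2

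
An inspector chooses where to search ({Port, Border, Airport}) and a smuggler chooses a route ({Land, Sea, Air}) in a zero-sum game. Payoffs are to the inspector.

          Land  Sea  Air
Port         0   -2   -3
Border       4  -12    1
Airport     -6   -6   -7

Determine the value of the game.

-19/7

Row minima: Port → -3, Border → -12, Airport → -7; maximin = -3.
Column maxima: Land → 4, Sea → -2, Air → 1; minimax = -2.
-3 ≠ -2, so there is no saddle point; optimal play is mixed.
Airport is strictly dominated by Port, so the inspector never plays it.
With Airport eliminated, Land is strictly dominated by Sea (it gives the inspector strictly more in every remaining row), so the smuggler never plays it.
On the remaining 2×2 (Port, Border vs Sea, Air):
Let the inspector play Port with probability p. Expected payoff against Sea: (-2)p + (-12)(1−p) = 10p − 12; against Air: (-3)p + 1(1−p) = −4p + 1.
Setting these equal: 10p − 12 = −4p + 1 ⇒ 14p = 13 ⇒ p = 13/14, and the value is (10)·(13/14) − 12 = -19/7.
For the smuggler: with q = P(Sea), equating Port's and Border's payoffs gives q − 3 = −13q + 1 ⇒ q = 2/7.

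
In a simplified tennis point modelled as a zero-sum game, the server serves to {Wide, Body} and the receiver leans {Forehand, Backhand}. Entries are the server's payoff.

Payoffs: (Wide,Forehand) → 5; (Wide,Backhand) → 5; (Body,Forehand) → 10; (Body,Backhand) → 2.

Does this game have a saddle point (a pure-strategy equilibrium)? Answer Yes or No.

Yes

Row minima: Wide → 5, Body → 2; maximin = 5.
Column maxima: Forehand → 10, Backhand → 5; minimax = 5.
maximin = minimax = 5, so a saddle point exists.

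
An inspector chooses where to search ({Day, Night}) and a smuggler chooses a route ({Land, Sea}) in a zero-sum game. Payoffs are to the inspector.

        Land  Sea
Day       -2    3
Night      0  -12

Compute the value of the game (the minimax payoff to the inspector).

-24/17

Row minima: Day → -2, Night → -12; maximin = -2.
Column maxima: Land → 0, Sea → 3; minimax = 0.
-2 ≠ 0, so there is no saddle point; optimal play is mixed.
Let the inspector play Day with probability p. Expected payoff against Land: (-2)p + 0(1−p) = −2p; against Sea: 3p + (-12)(1−p) = 15p − 12.
Setting these equal: −2p = 15p − 12 ⇒ −17p = -12 ⇒ p = 12/17, and the value is (-2)·(12/17) = -24/17.
For the smuggler: with q = P(Land), equating Day's and Night's payoffs gives −5q + 3 = 12q − 12 ⇒ q = 15/17.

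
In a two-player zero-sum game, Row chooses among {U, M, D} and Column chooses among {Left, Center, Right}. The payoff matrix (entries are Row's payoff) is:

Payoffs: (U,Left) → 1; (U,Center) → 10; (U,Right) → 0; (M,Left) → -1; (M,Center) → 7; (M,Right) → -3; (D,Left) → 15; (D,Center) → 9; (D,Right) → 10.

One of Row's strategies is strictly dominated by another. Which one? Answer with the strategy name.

U gives a strictly higher payoff than M against every column: 1 > -1, 10 > 7, 0 > -3.
So M is strictly dominated and Row never plays it.

M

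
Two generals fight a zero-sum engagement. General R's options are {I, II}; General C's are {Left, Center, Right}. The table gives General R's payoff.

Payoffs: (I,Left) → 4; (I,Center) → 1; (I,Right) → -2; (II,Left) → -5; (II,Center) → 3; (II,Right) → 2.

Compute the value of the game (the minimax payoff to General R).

-2/13

Row minima: I → -2, II → -5; maximin = -2.
Column maxima: Left → 4, Center → 3, Right → 2; minimax = 2.
-2 ≠ 2, so there is no saddle point; optimal play is mixed.
Center is strictly dominated by Right (it gives General R strictly more in every row), so General C never plays it.
On the remaining 2×2 (I, II vs Left, Right):
Let General R play I with probability p. Expected payoff against Left: 4p + (-5)(1−p) = 9p − 5; against Right: (-2)p + 2(1−p) = −4p + 2.
Setting these equal: 9p − 5 = −4p + 2 ⇒ 13p = 7 ⇒ p = 7/13, and the value is (9)·(7/13) − 5 = -2/13.
For General C: with q = P(Left), equating I's and II's payoffs gives 6q − 2 = −7q + 2 ⇒ q = 4/13.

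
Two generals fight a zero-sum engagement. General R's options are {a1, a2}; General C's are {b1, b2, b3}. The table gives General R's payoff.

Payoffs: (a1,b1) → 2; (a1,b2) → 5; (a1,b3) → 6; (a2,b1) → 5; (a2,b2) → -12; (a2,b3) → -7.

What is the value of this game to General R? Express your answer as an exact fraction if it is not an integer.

49/20

Row minima: a1 → 2, a2 → -12; maximin = 2.
Column maxima: b1 → 5, b2 → 5, b3 → 6; minimax = 5.
2 ≠ 5, so there is no saddle point; optimal play is mixed.
b3 is strictly dominated by b2 (it gives General R strictly more in every row), so General C never plays it.
On the remaining 2×2 (a1, a2 vs b1, b2):
Let General R play a1 with probability p. Expected payoff against b1: 2p + 5(1−p) = −3p + 5; against b2: 5p + (-12)(1−p) = 17p − 12.
Setting these equal: −3p + 5 = 17p − 12 ⇒ −20p = -17 ⇒ p = 17/20, and the value is (-3)·(17/20) + 5 = 49/20.
For General C: with q = P(b1), equating a1's and a2's payoffs gives −3q + 5 = 17q − 12 ⇒ q = 17/20.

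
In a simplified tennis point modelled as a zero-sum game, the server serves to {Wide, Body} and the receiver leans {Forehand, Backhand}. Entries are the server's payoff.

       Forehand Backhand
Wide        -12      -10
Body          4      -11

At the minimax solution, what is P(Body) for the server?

Row minima: Wide → -12, Body → -11; maximin = -11.
Column maxima: Forehand → 4, Backhand → -10; minimax = -10.
-11 ≠ -10, so there is no saddle point; optimal play is mixed.
Let the server play Wide with probability p. Expected payoff against Forehand: (-12)p + 4(1−p) = −16p + 4; against Backhand: (-10)p + (-11)(1−p) = p − 11.
Setting these equal: −16p + 4 = p − 11 ⇒ −17p = -15 ⇒ p = 15/17, and the value is (-16)·(15/17) + 4 = -172/17.
For the receiver: with q = P(Forehand), equating Wide's and Body's payoffs gives −2q − 10 = 15q − 11 ⇒ q = 1/17.

2/17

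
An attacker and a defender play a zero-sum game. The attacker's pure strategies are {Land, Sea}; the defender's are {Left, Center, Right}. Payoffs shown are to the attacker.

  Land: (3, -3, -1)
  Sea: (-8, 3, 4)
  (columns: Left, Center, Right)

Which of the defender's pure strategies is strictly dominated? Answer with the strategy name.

Right

Center holds the attacker's payoff strictly below Right in every row: -3 < -1, 3 < 4.
So Right is strictly dominated for the defender.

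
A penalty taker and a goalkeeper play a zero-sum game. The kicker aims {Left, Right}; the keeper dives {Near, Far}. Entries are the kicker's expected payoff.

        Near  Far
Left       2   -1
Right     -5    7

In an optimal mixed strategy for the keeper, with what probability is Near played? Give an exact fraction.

Row minima: Left → -1, Right → -5; maximin = -1.
Column maxima: Near → 2, Far → 7; minimax = 2.
-1 ≠ 2, so there is no saddle point; optimal play is mixed.
Let the kicker play Left with probability p. Expected payoff against Near: 2p + (-5)(1−p) = 7p − 5; against Far: (-1)p + 7(1−p) = −8p + 7.
Setting these equal: 7p − 5 = −8p + 7 ⇒ 15p = 12 ⇒ p = 4/5, and the value is (7)·(4/5) − 5 = 3/5.
For the keeper: with q = P(Near), equating Left's and Right's payoffs gives 3q − 1 = −12q + 7 ⇒ q = 8/15.

8/15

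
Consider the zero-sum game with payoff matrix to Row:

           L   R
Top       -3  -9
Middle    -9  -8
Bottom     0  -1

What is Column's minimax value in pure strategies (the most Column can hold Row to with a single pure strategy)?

-1

Column maxima: L → 0, R → -1.
The smallest of these is -1.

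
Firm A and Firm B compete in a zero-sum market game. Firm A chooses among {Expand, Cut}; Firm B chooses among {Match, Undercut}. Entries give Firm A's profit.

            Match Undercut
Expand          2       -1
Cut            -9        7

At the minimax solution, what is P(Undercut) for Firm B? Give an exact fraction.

11/19

Row minima: Expand → -1, Cut → -9; maximin = -1.
Column maxima: Match → 2, Undercut → 7; minimax = 2.
-1 ≠ 2, so there is no saddle point; optimal play is mixed.
Let Firm A play Expand with probability p. Expected payoff against Match: 2p + (-9)(1−p) = 11p − 9; against Undercut: (-1)p + 7(1−p) = −8p + 7.
Setting these equal: 11p − 9 = −8p + 7 ⇒ 19p = 16 ⇒ p = 16/19, and the value is (11)·(16/19) − 9 = 5/19.
For Firm B: with q = P(Match), equating Expand's and Cut's payoffs gives 3q − 1 = −16q + 7 ⇒ q = 8/19.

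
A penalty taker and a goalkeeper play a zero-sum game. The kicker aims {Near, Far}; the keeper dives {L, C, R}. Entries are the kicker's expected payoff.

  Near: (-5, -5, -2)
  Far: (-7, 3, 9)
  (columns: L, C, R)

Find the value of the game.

-5

Row minima: Near → -5, Far → -7; maximin = -5.
Column maxima: L → -5, C → 3, R → 9; minimax = -5.
Since maximin = minimax = -5, there is a saddle point and the value is -5.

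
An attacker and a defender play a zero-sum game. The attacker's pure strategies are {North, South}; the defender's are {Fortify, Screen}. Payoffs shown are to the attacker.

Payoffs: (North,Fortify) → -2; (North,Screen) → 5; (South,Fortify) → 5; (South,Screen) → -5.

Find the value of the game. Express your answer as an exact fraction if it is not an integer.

Row minima: North → -2, South → -5; maximin = -2.
Column maxima: Fortify → 5, Screen → 5; minimax = 5.
-2 ≠ 5, so there is no saddle point; optimal play is mixed.
Let the attacker play North with probability p. Expected payoff against Fortify: (-2)p + 5(1−p) = −7p + 5; against Screen: 5p + (-5)(1−p) = 10p − 5.
Setting these equal: −7p + 5 = 10p − 5 ⇒ −17p = -10 ⇒ p = 10/17, and the value is (-7)·(10/17) + 5 = 15/17.
For the defender: with q = P(Fortify), equating North's and South's payoffs gives −7q + 5 = 10q − 5 ⇒ q = 10/17.

15/17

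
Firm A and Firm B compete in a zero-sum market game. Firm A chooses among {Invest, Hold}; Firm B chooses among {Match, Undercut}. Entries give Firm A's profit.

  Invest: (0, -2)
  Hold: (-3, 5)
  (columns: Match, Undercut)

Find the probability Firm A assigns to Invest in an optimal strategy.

Row minima: Invest → -2, Hold → -3; maximin = -2.
Column maxima: Match → 0, Undercut → 5; minimax = 0.
-2 ≠ 0, so there is no saddle point; optimal play is mixed.
Let Firm A play Invest with probability p. Expected payoff against Match: 0p + (-3)(1−p) = 3p − 3; against Undercut: (-2)p + 5(1−p) = −7p + 5.
Setting these equal: 3p − 3 = −7p + 5 ⇒ 10p = 8 ⇒ p = 4/5, and the value is (3)·(4/5) − 3 = -3/5.
For Firm B: with q = P(Match), equating Invest's and Hold's payoffs gives 2q − 2 = −8q + 5 ⇒ q = 7/10.

4/5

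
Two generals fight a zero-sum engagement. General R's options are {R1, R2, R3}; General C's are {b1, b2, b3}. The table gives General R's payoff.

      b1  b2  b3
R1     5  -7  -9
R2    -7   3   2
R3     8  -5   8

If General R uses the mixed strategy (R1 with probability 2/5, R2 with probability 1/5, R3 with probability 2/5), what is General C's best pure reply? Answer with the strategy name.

If General C plays b1, General R's expected payoff is (2/5)·5 + (1/5)·(-7) + (2/5)·8 = 19/5.
If General C plays b2, General R's expected payoff is (2/5)·(-7) + (1/5)·3 + (2/5)·(-5) = -21/5.
If General C plays b3, General R's expected payoff is (2/5)·(-9) + (1/5)·2 + (2/5)·8 = 0.
General C minimizes General R's payoff; the smallest is -21/5, so the best response is b2.

b2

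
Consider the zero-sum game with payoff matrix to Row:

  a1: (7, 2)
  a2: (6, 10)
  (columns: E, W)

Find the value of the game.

58/9

Row minima: a1 → 2, a2 → 6; maximin = 6.
Column maxima: E → 7, W → 10; minimax = 7.
6 ≠ 7, so there is no saddle point; optimal play is mixed.
Let Row play a1 with probability p. Expected payoff against E: 7p + 6(1−p) = p + 6; against W: 2p + 10(1−p) = −8p + 10.
Setting these equal: p + 6 = −8p + 10 ⇒ 9p = 4 ⇒ p = 4/9, and the value is (1)·(4/9) + 6 = 58/9.
For Column: with q = P(E), equating a1's and a2's payoffs gives 5q + 2 = −4q + 10 ⇒ q = 8/9.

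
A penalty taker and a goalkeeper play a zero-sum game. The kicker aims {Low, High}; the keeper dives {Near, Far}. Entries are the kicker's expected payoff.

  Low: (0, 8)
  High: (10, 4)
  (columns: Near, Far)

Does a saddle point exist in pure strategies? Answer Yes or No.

No

Row minima: Low → 0, High → 4; maximin = 4.
Column maxima: Near → 10, Far → 8; minimax = 8.
4 ≠ 8, so no pure-strategy equilibrium exists.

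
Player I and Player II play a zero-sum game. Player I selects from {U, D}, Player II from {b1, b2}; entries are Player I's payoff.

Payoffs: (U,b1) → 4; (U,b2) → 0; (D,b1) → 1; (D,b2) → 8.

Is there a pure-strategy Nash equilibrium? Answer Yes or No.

Row minima: U → 0, D → 1; maximin = 1.
Column maxima: b1 → 4, b2 → 8; minimax = 4.
1 ≠ 4, so no pure-strategy equilibrium exists.

No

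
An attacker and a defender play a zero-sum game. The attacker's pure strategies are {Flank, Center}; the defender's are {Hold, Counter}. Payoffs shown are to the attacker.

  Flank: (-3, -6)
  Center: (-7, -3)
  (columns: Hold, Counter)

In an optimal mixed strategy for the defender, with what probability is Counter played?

4/7

Row minima: Flank → -6, Center → -7; maximin = -6.
Column maxima: Hold → -3, Counter → -3; minimax = -3.
-6 ≠ -3, so there is no saddle point; optimal play is mixed.
Let the attacker play Flank with probability p. Expected payoff against Hold: (-3)p + (-7)(1−p) = 4p − 7; against Counter: (-6)p + (-3)(1−p) = −3p − 3.
Setting these equal: 4p − 7 = −3p − 3 ⇒ 7p = 4 ⇒ p = 4/7, and the value is (4)·(4/7) − 7 = -33/7.
For the defender: with q = P(Hold), equating Flank's and Center's payoffs gives 3q − 6 = −4q − 3 ⇒ q = 3/7.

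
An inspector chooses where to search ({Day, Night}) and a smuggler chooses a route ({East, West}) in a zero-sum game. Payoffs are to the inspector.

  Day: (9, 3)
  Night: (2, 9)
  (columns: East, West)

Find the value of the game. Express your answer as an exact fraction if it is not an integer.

75/13

Row minima: Day → 3, Night → 2; maximin = 3.
Column maxima: East → 9, West → 9; minimax = 9.
3 ≠ 9, so there is no saddle point; optimal play is mixed.
Let the inspector play Day with probability p. Expected payoff against East: 9p + 2(1−p) = 7p + 2; against West: 3p + 9(1−p) = −6p + 9.
Setting these equal: 7p + 2 = −6p + 9 ⇒ 13p = 7 ⇒ p = 7/13, and the value is (7)·(7/13) + 2 = 75/13.
For the smuggler: with q = P(East), equating Day's and Night's payoffs gives 6q + 3 = −7q + 9 ⇒ q = 6/13.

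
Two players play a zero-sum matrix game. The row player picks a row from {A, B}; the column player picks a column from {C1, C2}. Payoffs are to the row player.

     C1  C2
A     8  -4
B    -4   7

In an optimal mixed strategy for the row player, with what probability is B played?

12/23

Row minima: A → -4, B → -4; maximin = -4.
Column maxima: C1 → 8, C2 → 7; minimax = 7.
-4 ≠ 7, so there is no saddle point; optimal play is mixed.
Let the row player play A with probability p. Expected payoff against C1: 8p + (-4)(1−p) = 12p − 4; against C2: (-4)p + 7(1−p) = −11p + 7.
Setting these equal: 12p − 4 = −11p + 7 ⇒ 23p = 11 ⇒ p = 11/23, and the value is (12)·(11/23) − 4 = 40/23.
For the column player: with q = P(C1), equating A's and B's payoffs gives 12q − 4 = −11q + 7 ⇒ q = 11/23.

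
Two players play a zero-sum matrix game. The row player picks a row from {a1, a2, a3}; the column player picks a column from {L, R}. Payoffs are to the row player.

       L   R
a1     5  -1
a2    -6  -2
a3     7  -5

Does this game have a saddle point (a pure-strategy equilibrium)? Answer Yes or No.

Row minima: a1 → -1, a2 → -6, a3 → -5; maximin = -1.
Column maxima: L → 7, R → -1; minimax = -1.
maximin = minimax = -1, so a saddle point exists.

Yes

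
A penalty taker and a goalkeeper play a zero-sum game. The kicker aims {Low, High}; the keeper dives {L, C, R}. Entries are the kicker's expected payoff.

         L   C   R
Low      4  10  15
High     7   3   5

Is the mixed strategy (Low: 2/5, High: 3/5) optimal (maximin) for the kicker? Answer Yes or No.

Yes

Against L this mix gives (2/5)·4 + (3/5)·7 = 29/5.
Against C this mix gives (2/5)·10 + (3/5)·3 = 29/5.
Against R this mix gives (2/5)·15 + (3/5)·5 = 9.
All of the keeper's active replies (L, C) yield 29/5, and no column does worse for the kicker. The mix makes the keeper indifferent and guarantees 29/5, so it is optimal.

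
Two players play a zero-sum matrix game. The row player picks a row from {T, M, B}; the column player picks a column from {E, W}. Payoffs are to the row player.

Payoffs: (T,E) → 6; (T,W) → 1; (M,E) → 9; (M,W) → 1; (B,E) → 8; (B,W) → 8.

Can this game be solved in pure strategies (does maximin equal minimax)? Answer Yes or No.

Row minima: T → 1, M → 1, B → 8; maximin = 8.
Column maxima: E → 9, W → 8; minimax = 8.
maximin = minimax = 8, so a saddle point exists.

Yes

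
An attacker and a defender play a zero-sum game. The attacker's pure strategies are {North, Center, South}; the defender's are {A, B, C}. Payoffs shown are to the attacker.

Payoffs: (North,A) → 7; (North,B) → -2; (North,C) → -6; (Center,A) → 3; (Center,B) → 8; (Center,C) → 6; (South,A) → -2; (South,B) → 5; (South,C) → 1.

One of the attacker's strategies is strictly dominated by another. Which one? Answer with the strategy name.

South

Center gives a strictly higher payoff than South against every column: 3 > -2, 8 > 5, 6 > 1.
So South is strictly dominated and the attacker never plays it.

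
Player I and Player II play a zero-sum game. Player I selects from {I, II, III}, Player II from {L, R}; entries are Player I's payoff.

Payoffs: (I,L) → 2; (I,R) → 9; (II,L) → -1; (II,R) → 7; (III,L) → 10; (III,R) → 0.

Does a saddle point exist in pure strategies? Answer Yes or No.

Row minima: I → 2, II → -1, III → 0; maximin = 2.
Column maxima: L → 10, R → 9; minimax = 9.
2 ≠ 9, so no pure-strategy equilibrium exists.

No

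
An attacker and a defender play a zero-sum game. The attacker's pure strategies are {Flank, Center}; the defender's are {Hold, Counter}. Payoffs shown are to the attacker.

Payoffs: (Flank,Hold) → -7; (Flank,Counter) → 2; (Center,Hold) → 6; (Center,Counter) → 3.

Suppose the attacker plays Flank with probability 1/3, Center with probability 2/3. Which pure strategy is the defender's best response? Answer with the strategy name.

Hold

If the defender plays Hold, the attacker's expected payoff is (1/3)·(-7) + (2/3)·6 = 5/3.
If the defender plays Counter, the attacker's expected payoff is (1/3)·2 + (2/3)·3 = 8/3.
The defender minimizes the attacker's payoff; the smallest is 5/3, so the best response is Hold.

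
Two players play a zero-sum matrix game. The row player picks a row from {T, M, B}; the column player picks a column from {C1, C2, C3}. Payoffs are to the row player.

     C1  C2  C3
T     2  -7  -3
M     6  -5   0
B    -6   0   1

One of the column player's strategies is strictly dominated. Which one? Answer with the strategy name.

C3

C2 holds the row player's payoff strictly below C3 in every row: -7 < -3, -5 < 0, 0 < 1.
So C3 is strictly dominated for the column player.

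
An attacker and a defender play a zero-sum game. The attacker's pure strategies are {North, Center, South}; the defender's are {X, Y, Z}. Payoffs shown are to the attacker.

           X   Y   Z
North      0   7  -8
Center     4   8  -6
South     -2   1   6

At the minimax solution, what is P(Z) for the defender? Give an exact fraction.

Row minima: North → -8, Center → -6, South → -2; maximin = -2.
Column maxima: X → 4, Y → 8, Z → 6; minimax = 4.
-2 ≠ 4, so there is no saddle point; optimal play is mixed.
North is strictly dominated by Center, so the attacker never plays it.
Y is strictly dominated by X (it gives the attacker strictly more in every row), so the defender never plays it.
On the remaining 2×2 (Center, South vs X, Z):
Let the attacker play Center with probability p. Expected payoff against X: 4p + (-2)(1−p) = 6p − 2; against Z: (-6)p + 6(1−p) = −12p + 6.
Setting these equal: 6p − 2 = −12p + 6 ⇒ 18p = 8 ⇒ p = 4/9, and the value is (6)·(4/9) − 2 = 2/3.
For the defender: with q = P(X), equating Center's and South's payoffs gives 10q − 6 = −8q + 6 ⇒ q = 2/3.

1/3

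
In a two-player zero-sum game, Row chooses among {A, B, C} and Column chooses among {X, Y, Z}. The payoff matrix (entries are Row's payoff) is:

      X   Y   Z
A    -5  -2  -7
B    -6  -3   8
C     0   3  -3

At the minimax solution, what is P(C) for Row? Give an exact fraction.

14/17

Row minima: A → -7, B → -6, C → -3; maximin = -3.
Column maxima: X → 0, Y → 3, Z → 8; minimax = 0.
-3 ≠ 0, so there is no saddle point; optimal play is mixed.
A is strictly dominated by C, so Row never plays it.
Y is strictly dominated by X (it gives Row strictly more in every row), so Column never plays it.
On the remaining 2×2 (B, C vs X, Z):
Let Row play B with probability p. Expected payoff against X: (-6)p + 0(1−p) = −6p; against Z: 8p + (-3)(1−p) = 11p − 3.
Setting these equal: −6p = 11p − 3 ⇒ −17p = -3 ⇒ p = 3/17, and the value is (-6)·(3/17) = -18/17.
For Column: with q = P(X), equating B's and C's payoffs gives −14q + 8 = 3q − 3 ⇒ q = 11/17.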